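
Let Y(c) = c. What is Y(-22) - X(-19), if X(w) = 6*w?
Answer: 92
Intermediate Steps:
Y(-22) - X(-19) = -22 - 6*(-19) = -22 - 1*(-114) = -22 + 114 = 92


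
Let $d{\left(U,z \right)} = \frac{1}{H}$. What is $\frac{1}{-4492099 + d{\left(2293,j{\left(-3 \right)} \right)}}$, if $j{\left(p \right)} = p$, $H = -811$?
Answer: $- \frac{811}{3643092290} \approx -2.2261 \cdot 10^{-7}$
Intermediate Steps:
$d{\left(U,z \right)} = - \frac{1}{811}$ ($d{\left(U,z \right)} = \frac{1}{-811} = - \frac{1}{811}$)
$\frac{1}{-4492099 + d{\left(2293,j{\left(-3 \right)} \right)}} = \frac{1}{-4492099 - \frac{1}{811}} = \frac{1}{- \frac{3643092290}{811}} = - \frac{811}{3643092290}$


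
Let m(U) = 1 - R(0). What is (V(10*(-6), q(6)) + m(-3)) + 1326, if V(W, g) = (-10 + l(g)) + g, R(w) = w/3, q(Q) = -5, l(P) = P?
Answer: 1307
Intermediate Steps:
R(w) = w/3 (R(w) = w*(⅓) = w/3)
V(W, g) = -10 + 2*g (V(W, g) = (-10 + g) + g = -10 + 2*g)
m(U) = 1 (m(U) = 1 - 0/3 = 1 - 1*0 = 1 + 0 = 1)
(V(10*(-6), q(6)) + m(-3)) + 1326 = ((-10 + 2*(-5)) + 1) + 1326 = ((-10 - 10) + 1) + 1326 = (-20 + 1) + 1326 = -19 + 1326 = 1307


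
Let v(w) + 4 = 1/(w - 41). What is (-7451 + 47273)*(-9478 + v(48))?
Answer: -2643105606/7 ≈ -3.7759e+8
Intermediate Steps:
v(w) = -4 + 1/(-41 + w) (v(w) = -4 + 1/(w - 41) = -4 + 1/(-41 + w))
(-7451 + 47273)*(-9478 + v(48)) = (-7451 + 47273)*(-9478 + (165 - 4*48)/(-41 + 48)) = 39822*(-9478 + (165 - 192)/7) = 39822*(-9478 + (⅐)*(-27)) = 39822*(-9478 - 27/7) = 39822*(-66373/7) = -2643105606/7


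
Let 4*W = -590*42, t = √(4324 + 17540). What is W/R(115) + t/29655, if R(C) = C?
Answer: -1239/23 + 2*√5466/29655 ≈ -53.865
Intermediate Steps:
t = 2*√5466 (t = √21864 = 2*√5466 ≈ 147.86)
W = -6195 (W = (-590*42)/4 = (¼)*(-24780) = -6195)
W/R(115) + t/29655 = -6195/115 + (2*√5466)/29655 = -6195*1/115 + (2*√5466)*(1/29655) = -1239/23 + 2*√5466/29655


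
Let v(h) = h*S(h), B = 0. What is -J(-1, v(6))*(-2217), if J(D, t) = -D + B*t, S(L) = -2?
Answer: 2217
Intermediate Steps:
v(h) = -2*h (v(h) = h*(-2) = -2*h)
J(D, t) = -D (J(D, t) = -D + 0*t = -D + 0 = -D)
-J(-1, v(6))*(-2217) = -(-1)*(-1)*(-2217) = -1*1*(-2217) = -1*(-2217) = 2217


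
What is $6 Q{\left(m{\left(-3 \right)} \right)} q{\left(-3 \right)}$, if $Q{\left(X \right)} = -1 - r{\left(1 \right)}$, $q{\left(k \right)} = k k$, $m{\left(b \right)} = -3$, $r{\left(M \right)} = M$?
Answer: $-108$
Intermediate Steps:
$q{\left(k \right)} = k^{2}$
$Q{\left(X \right)} = -2$ ($Q{\left(X \right)} = -1 - 1 = -2$)
$6 Q{\left(m{\left(-3 \right)} \right)} q{\left(-3 \right)} = 6 \left(-2\right) \left(-3\right)^{2} = \left(-12\right) 9 = -108$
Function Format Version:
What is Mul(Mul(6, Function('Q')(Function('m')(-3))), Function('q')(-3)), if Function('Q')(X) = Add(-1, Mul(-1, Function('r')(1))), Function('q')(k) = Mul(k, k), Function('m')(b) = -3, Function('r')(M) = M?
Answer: -108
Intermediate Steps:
Function('q')(k) = Pow(k, 2)
Function('Q')(X) = -2 (Function('Q')(X) = Add(-1, Mul(-1, 1)) = Add(-1, -1) = -2)
Mul(Mul(6, Function('Q')(Function('m')(-3))), Function('q')(-3)) = Mul(Mul(6, -2), Pow(-3, 2)) = Mul(-12, 9) = -108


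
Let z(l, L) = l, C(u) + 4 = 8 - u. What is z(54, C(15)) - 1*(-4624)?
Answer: 4678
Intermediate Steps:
C(u) = 4 - u (C(u) = -4 + (8 - u) = 4 - u)
z(54, C(15)) - 1*(-4624) = 54 - 1*(-4624) = 54 + 4624 = 4678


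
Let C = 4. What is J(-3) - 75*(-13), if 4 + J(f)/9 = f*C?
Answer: 831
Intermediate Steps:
J(f) = -36 + 36*f (J(f) = -36 + 9*(f*4) = -36 + 9*(4*f) = -36 + 36*f)
J(-3) - 75*(-13) = (-36 + 36*(-3)) - 75*(-13) = (-36 - 108) + 975 = -144 + 975 = 831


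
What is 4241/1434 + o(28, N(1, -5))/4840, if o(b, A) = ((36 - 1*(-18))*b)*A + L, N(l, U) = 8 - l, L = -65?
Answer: 17805343/3470280 ≈ 5.1308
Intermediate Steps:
o(b, A) = -65 + 54*A*b (o(b, A) = ((36 - 1*(-18))*b)*A - 65 = ((36 + 18)*b)*A - 65 = (54*b)*A - 65 = 54*A*b - 65 = -65 + 54*A*b)
4241/1434 + o(28, N(1, -5))/4840 = 4241/1434 + (-65 + 54*(8 - 1*1)*28)/4840 = 4241*(1/1434) + (-65 + 54*(8 - 1)*28)*(1/4840) = 4241/1434 + (-65 + 54*7*28)*(1/4840) = 4241/1434 + (-65 + 10584)*(1/4840) = 4241/1434 + 10519*(1/4840) = 4241/1434 + 10519/4840 = 17805343/3470280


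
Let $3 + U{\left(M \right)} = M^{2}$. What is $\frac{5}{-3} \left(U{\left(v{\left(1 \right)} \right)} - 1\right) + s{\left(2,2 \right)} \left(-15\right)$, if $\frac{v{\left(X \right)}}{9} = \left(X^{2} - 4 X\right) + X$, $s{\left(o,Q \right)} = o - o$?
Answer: $- \frac{1600}{3} \approx -533.33$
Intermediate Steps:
$s{\left(o,Q \right)} = 0$
$v{\left(X \right)} = - 27 X + 9 X^{2}$ ($v{\left(X \right)} = 9 \left(\left(X^{2} - 4 X\right) + X\right) = 9 \left(X^{2} - 3 X\right) = - 27 X + 9 X^{2}$)
$U{\left(M \right)} = -3 + M^{2}$
$\frac{5}{-3} \left(U{\left(v{\left(1 \right)} \right)} - 1\right) + s{\left(2,2 \right)} \left(-15\right) = \frac{5}{-3} \left(\left(-3 + \left(9 \cdot 1 \left(-3 + 1\right)\right)^{2}\right) - 1\right) + 0 \left(-15\right) = 5 \left(- \frac{1}{3}\right) \left(\left(-3 + \left(9 \cdot 1 \left(-2\right)\right)^{2}\right) - 1\right) + 0 = - \frac{5 \left(\left(-3 + \left(-18\right)^{2}\right) - 1\right)}{3} + 0 = - \frac{5 \left(\left(-3 + 324\right) - 1\right)}{3} + 0 = - \frac{5 \left(321 - 1\right)}{3} + 0 = \left(- \frac{5}{3}\right) 320 + 0 = - \frac{1600}{3} + 0 = - \frac{1600}{3}$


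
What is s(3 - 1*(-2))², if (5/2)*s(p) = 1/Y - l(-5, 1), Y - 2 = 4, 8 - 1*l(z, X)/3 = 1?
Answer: 625/9 ≈ 69.444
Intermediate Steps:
l(z, X) = 21 (l(z, X) = 24 - 3*1 = 24 - 3 = 21)
Y = 6 (Y = 2 + 4 = 6)
s(p) = -25/3 (s(p) = 2*(1/6 - 1*21)/5 = 2*(⅙ - 21)/5 = (⅖)*(-125/6) = -25/3)
s(3 - 1*(-2))² = (-25/3)² = 625/9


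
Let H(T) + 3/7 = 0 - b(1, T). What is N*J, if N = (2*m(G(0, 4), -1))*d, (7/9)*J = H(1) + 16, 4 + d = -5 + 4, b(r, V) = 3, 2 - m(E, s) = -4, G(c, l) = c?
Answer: -47520/49 ≈ -969.80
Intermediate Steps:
m(E, s) = 6 (m(E, s) = 2 - 1*(-4) = 2 + 4 = 6)
H(T) = -24/7 (H(T) = -3/7 + (0 - 1*3) = -3/7 + (0 - 3) = -3/7 - 3 = -24/7)
d = -5 (d = -4 + (-5 + 4) = -4 - 1 = -5)
J = 792/49 (J = 9*(-24/7 + 16)/7 = (9/7)*(88/7) = 792/49 ≈ 16.163)
N = -60 (N = (2*6)*(-5) = 12*(-5) = -60)
N*J = -60*792/49 = -47520/49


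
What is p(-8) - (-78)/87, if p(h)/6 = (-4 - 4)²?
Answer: 11162/29 ≈ 384.90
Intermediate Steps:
p(h) = 384 (p(h) = 6*(-4 - 4)² = 6*(-8)² = 6*64 = 384)
p(-8) - (-78)/87 = 384 - (-78)/87 = 384 - 1*(-26/29) = 384 + 26/29 = 11162/29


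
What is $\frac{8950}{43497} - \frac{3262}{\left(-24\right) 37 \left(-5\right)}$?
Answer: $- \frac{95111}{179820} \approx -0.52892$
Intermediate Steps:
$\frac{8950}{43497} - \frac{3262}{\left(-24\right) 37 \left(-5\right)} = 8950 \cdot \frac{1}{43497} - \frac{3262}{\left(-888\right) \left(-5\right)} = \frac{50}{243} - \frac{3262}{4440} = \frac{50}{243} - \frac{1631}{2220} = - \frac{95111}{179820}$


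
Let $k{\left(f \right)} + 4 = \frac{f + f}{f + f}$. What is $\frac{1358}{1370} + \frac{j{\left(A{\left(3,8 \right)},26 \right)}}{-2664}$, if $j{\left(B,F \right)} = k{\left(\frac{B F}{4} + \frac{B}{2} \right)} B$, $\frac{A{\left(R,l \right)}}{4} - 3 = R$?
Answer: $\frac{25808}{25345} \approx 1.0183$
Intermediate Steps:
$A{\left(R,l \right)} = 12 + 4 R$
$k{\left(f \right)} = -3$ ($k{\left(f \right)} = -4 + \frac{f + f}{f + f} = -4 + \frac{2 f}{2 f} = -4 + 2 f \frac{1}{2 f} = -4 + 1 = -3$)
$j{\left(B,F \right)} = - 3 B$
$\frac{1358}{1370} + \frac{j{\left(A{\left(3,8 \right)},26 \right)}}{-2664} = \frac{1358}{1370} + \frac{\left(-3\right) \left(12 + 4 \cdot 3\right)}{-2664} = 1358 \cdot \frac{1}{1370} + - 3 \left(12 + 12\right) \left(- \frac{1}{2664}\right) = \frac{679}{685} + \left(-3\right) 24 \left(- \frac{1}{2664}\right) = \frac{679}{685} - - \frac{1}{37} = \frac{679}{685} + \frac{1}{37} = \frac{25808}{25345}$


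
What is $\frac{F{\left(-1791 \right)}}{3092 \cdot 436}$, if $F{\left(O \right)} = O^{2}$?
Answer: $\frac{3207681}{1348112} \approx 2.3794$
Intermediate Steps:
$\frac{F{\left(-1791 \right)}}{3092 \cdot 436} = \frac{\left(-1791\right)^{2}}{3092 \cdot 436} = \frac{3207681}{1348112}$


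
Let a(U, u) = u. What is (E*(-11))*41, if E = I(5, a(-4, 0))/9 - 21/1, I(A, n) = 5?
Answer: 82984/9 ≈ 9220.4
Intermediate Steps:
E = -184/9 (E = 5/9 - 21/1 = 5*(1/9) - 21*1 = 5/9 - 21 = -184/9 ≈ -20.444)
(E*(-11))*41 = -184/9*(-11)*41 = (2024/9)*41 = 82984/9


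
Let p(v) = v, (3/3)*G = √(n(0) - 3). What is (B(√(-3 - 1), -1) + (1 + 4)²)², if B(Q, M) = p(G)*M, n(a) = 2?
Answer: (25 - I)² ≈ 624.0 - 50.0*I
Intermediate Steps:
G = I (G = √(2 - 3) = √(-1) = I ≈ 1.0*I)
B(Q, M) = I*M
(B(√(-3 - 1), -1) + (1 + 4)²)² = (I*(-1) + (1 + 4)²)² = (-I + 5²)² = (-I + 25)² = (25 - I)²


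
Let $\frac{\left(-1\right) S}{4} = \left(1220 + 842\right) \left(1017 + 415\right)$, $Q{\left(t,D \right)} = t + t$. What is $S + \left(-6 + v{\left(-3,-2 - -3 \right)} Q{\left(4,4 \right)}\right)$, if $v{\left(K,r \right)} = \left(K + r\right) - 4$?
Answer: $-11811190$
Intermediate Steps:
$Q{\left(t,D \right)} = 2 t$
$v{\left(K,r \right)} = -4 + K + r$
$S = -11811136$ ($S = - 4 \left(1220 + 842\right) \left(1017 + 415\right) = - 4 \cdot 2062 \cdot 1432 = \left(-4\right) 2952784 = -11811136$)
$S + \left(-6 + v{\left(-3,-2 - -3 \right)} Q{\left(4,4 \right)}\right) = -11811136 + \left(-6 + \left(-4 - 3 - -1\right) 2 \cdot 4\right) = -11811136 + \left(-6 + \left(-4 - 3 + \left(-2 + 3\right)\right) 8\right) = -11811136 + \left(-6 + \left(-4 - 3 + 1\right) 8\right) = -11811136 - 54 = -11811190$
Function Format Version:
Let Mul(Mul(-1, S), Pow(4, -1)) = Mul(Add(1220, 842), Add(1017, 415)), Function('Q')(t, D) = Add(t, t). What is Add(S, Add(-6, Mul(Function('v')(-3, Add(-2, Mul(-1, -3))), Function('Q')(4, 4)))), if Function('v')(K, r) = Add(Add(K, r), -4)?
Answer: -11811190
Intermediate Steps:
Function('Q')(t, D) = Mul(2, t)
Function('v')(K, r) = Add(-4, K, r)
S = -11811136 (S = Mul(-4, Mul(Add(1220, 842), Add(1017, 415))) = Mul(-4, Mul(2062, 1432)) = Mul(-4, 2952784) = -11811136)
Add(S, Add(-6, Mul(Function('v')(-3, Add(-2, Mul(-1, -3))), Function('Q')(4, 4)))) = Add(-11811136, Add(-6, Mul(Add(-4, -3, Add(-2, Mul(-1, -3))), Mul(2, 4)))) = Add(-11811136, Add(-6, Mul(Add(-4, -3, Add(-2, 3)), 8))) = Add(-11811136, Add(-6, Mul(Add(-4, -3, 1), 8))) = Add(-11811136, Add(-6, Mul(-6, 8))) = Add(-11811136, Add(-6, -48)) = Add(-11811136, -54) = -11811190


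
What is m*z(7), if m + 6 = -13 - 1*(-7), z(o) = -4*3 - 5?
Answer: 204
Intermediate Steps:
z(o) = -17 (z(o) = -12 - 5 = -17)
m = -12 (m = -6 + (-13 - 1*(-7)) = -6 + (-13 + 7) = -6 - 6 = -12)
m*z(7) = -12*(-17) = 204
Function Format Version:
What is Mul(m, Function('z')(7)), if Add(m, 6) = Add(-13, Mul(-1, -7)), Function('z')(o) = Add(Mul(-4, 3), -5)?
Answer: 204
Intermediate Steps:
Function('z')(o) = -17 (Function('z')(o) = Add(-12, -5) = -17)
m = -12 (m = Add(-6, Add(-13, Mul(-1, -7))) = Add(-6, Add(-13, 7)) = Add(-6, -6) = -12)
Mul(m, Function('z')(7)) = Mul(-12, -17) = 204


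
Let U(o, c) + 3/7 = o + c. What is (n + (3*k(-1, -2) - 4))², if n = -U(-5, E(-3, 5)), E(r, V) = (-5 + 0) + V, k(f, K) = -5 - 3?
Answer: 24964/49 ≈ 509.47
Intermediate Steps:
k(f, K) = -8
E(r, V) = -5 + V
U(o, c) = -3/7 + c + o (U(o, c) = -3/7 + (o + c) = -3/7 + (c + o) = -3/7 + c + o)
n = 38/7 (n = -(-3/7 + (-5 + 5) - 5) = -(-3/7 + 0 - 5) = -(-38)/7 = -1*(-38/7) = 38/7 ≈ 5.4286)
(n + (3*k(-1, -2) - 4))² = (38/7 + (3*(-8) - 4))² = (38/7 + (-24 - 4))² = (38/7 - 28)² = (-158/7)² = 24964/49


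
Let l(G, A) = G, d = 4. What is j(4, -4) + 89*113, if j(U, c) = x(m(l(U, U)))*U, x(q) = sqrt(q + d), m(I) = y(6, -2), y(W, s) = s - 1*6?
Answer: 10057 + 8*I ≈ 10057.0 + 8.0*I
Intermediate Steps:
y(W, s) = -6 + s (y(W, s) = s - 6 = -6 + s)
m(I) = -8 (m(I) = -6 - 2 = -8)
x(q) = sqrt(4 + q) (x(q) = sqrt(q + 4) = sqrt(4 + q))
j(U, c) = 2*I*U (j(U, c) = sqrt(4 - 8)*U = sqrt(-4)*U = (2*I)*U = 2*I*U)
j(4, -4) + 89*113 = 2*I*4 + 89*113 = 8*I + 10057 = 10057 + 8*I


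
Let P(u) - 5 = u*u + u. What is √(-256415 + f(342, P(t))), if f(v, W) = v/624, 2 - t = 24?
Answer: I*√693344678/52 ≈ 506.37*I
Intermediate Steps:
t = -22 (t = 2 - 1*24 = 2 - 24 = -22)
P(u) = 5 + u + u² (P(u) = 5 + (u*u + u) = 5 + (u² + u) = 5 + (u + u²) = 5 + u + u²)
f(v, W) = v/624 (f(v, W) = v*(1/624) = v/624)
√(-256415 + f(342, P(t))) = √(-256415 + (1/624)*342) = √(-256415 + 57/104) = √(-26667103/104) = I*√693344678/52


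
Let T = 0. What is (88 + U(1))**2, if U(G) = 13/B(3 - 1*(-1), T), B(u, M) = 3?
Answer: 76729/9 ≈ 8525.4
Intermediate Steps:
U(G) = 13/3
(88 + U(1))**2 = (88 + 13/3)**2 = (277/3)**2 = 76729/9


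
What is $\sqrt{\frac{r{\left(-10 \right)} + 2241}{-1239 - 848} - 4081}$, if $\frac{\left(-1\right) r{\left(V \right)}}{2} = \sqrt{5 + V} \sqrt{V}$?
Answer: $\frac{\sqrt{-17779754056 - 20870 \sqrt{2}}}{2087} \approx 63.891 i$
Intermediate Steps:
$r{\left(V \right)} = - 2 \sqrt{V} \sqrt{5 + V}$ ($r{\left(V \right)} = - 2 \sqrt{5 + V} \sqrt{V} = - 2 \sqrt{V} \sqrt{5 + V}$)
$\sqrt{\frac{r{\left(-10 \right)} + 2241}{-1239 - 848} - 4081} = \sqrt{\frac{- 2 \sqrt{-10} \sqrt{5 - 10} + 2241}{-1239 - 848} - 4081} = \sqrt{\frac{- 2 i \sqrt{10} \sqrt{-5} + 2241}{-2087} - 4081} = \sqrt{\left(- 2 i \sqrt{10} i \sqrt{5} + 2241\right) \left(- \frac{1}{2087}\right) - 4081} = \sqrt{\left(10 \sqrt{2} + 2241\right) \left(- \frac{1}{2087}\right) - 4081} = \sqrt{\left(2241 + 10 \sqrt{2}\right) \left(- \frac{1}{2087}\right) - 4081} = \sqrt{\left(- \frac{2241}{2087} - \frac{10 \sqrt{2}}{2087}\right) - 4081} = \sqrt{- \frac{8519288}{2087} - \frac{10 \sqrt{2}}{2087}}$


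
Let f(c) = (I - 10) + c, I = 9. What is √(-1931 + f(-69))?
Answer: I*√2001 ≈ 44.733*I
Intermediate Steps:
f(c) = -1 + c (f(c) = (9 - 10) + c = -1 + c)
√(-1931 + f(-69)) = √(-1931 + (-1 - 69)) = √(-1931 - 70) = √(-2001) = I*√2001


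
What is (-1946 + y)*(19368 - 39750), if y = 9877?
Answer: -161649642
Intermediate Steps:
(-1946 + y)*(19368 - 39750) = (-1946 + 9877)*(19368 - 39750) = 7931*(-20382) = -161649642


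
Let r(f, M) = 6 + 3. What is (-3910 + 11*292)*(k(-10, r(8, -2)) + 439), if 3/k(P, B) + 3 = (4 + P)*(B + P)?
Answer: -307120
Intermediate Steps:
r(f, M) = 9
k(P, B) = 3/(-3 + (4 + P)*(B + P))
(-3910 + 11*292)*(k(-10, r(8, -2)) + 439) = (-3910 + 11*292)*(3/(-3 + (-10)² + 4*9 + 4*(-10) + 9*(-10)) + 439) = (-3910 + 3212)*(3/(-3 + 100 + 36 - 40 - 90) + 439) = -698*(3/3 + 439) = -698*(3*(⅓) + 439) = -698*(1 + 439) = -698*440 = -307120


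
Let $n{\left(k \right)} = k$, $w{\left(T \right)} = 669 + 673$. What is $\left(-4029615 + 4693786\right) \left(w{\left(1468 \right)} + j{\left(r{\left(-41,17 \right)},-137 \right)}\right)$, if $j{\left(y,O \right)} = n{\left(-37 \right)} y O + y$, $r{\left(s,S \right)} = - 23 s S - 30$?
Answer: $53881810184452$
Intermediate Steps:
$r{\left(s,S \right)} = -30 - 23 S s$ ($r{\left(s,S \right)} = - 23 S s - 30 = -30 - 23 S s$)
$w{\left(T \right)} = 1342$
$j{\left(y,O \right)} = y - 37 O y$ ($j{\left(y,O \right)} = - 37 y O + y = - 37 O y + y = y - 37 O y$)
$\left(-4029615 + 4693786\right) \left(w{\left(1468 \right)} + j{\left(r{\left(-41,17 \right)},-137 \right)}\right) = \left(-4029615 + 4693786\right) \left(1342 + \left(-30 - 391 \left(-41\right)\right) \left(1 - -5069\right)\right) = 664171 \left(1342 + \left(-30 + 16031\right) \left(1 + 5069\right)\right) = 664171 \left(1342 + 16001 \cdot 5070\right) = 664171 \left(1342 + 81125070\right) = 664171 \cdot 81126412 = 53881810184452$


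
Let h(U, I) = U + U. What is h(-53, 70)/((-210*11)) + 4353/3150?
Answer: 5497/3850 ≈ 1.4278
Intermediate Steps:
h(U, I) = 2*U
h(-53, 70)/((-210*11)) + 4353/3150 = (2*(-53))/((-210*11)) + 4353/3150 = -106/(-2310) + 4353*(1/3150) = -106*(-1/2310) + 1451/1050 = 53/1155 + 1451/1050 = 5497/3850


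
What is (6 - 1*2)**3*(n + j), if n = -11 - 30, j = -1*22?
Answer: -4032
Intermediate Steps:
j = -22
n = -41
(6 - 1*2)**3*(n + j) = (6 - 1*2)**3*(-41 - 22) = (6 - 2)**3*(-63) = 4**3*(-63) = 64*(-63) = -4032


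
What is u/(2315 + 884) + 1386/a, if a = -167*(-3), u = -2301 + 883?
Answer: 1241132/534233 ≈ 2.3232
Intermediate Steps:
u = -1418
a = 501
u/(2315 + 884) + 1386/a = -1418/(2315 + 884) + 1386/501 = -1418/3199 + 1386*(1/501) = -1418*1/3199 + 462/167 = -1418/3199 + 462/167 = 1241132/534233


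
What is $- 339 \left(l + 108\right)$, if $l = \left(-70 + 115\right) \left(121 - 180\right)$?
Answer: $863433$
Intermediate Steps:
$l = -2655$ ($l = 45 \left(-59\right) = -2655$)
$- 339 \left(l + 108\right) = - 339 \left(-2655 + 108\right) = \left(-339\right) \left(-2547\right) = 863433$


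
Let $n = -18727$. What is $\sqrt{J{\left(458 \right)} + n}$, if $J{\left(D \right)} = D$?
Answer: $i \sqrt{18269} \approx 135.16 i$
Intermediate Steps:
$\sqrt{J{\left(458 \right)} + n} = \sqrt{458 - 18727} = \sqrt{-18269} = i \sqrt{18269}$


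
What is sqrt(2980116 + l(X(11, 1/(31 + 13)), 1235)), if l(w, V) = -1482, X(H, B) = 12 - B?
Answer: sqrt(2978634) ≈ 1725.9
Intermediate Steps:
sqrt(2980116 + l(X(11, 1/(31 + 13)), 1235)) = sqrt(2980116 - 1482) = sqrt(2978634)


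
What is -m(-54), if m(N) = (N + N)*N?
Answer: -5832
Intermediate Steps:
m(N) = 2*N² (m(N) = (2*N)*N = 2*N²)
-m(-54) = -2*(-54)² = -2*2916 = -1*5832 = -5832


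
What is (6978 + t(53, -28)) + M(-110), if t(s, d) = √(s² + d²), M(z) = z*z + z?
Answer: 18968 + √3593 ≈ 19028.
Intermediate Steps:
M(z) = z + z² (M(z) = z² + z = z + z²)
t(s, d) = √(d² + s²)
(6978 + t(53, -28)) + M(-110) = (6978 + √((-28)² + 53²)) - 110*(1 - 110) = (6978 + √(784 + 2809)) - 110*(-109) = (6978 + √3593) + 11990 = 18968 + √3593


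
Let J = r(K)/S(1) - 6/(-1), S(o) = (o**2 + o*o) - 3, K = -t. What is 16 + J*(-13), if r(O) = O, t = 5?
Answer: -127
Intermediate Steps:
K = -5 (K = -1*5 = -5)
S(o) = -3 + 2*o**2 (S(o) = (o**2 + o**2) - 3 = 2*o**2 - 3 = -3 + 2*o**2)
J = 11 (J = -5/(-3 + 2*1**2) - 6/(-1) = -5/(-3 + 2*1) - 6*(-1) = -5/(-3 + 2) + 6 = -5/(-1) + 6 = -5*(-1) + 6 = 5 + 6 = 11)
16 + J*(-13) = 16 + 11*(-13) = 16 - 143 = -127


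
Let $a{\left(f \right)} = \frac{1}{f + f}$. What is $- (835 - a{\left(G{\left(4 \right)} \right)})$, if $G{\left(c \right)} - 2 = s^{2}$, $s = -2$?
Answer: $- \frac{10019}{12} \approx -834.92$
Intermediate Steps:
$G{\left(c \right)} = 6$ ($G{\left(c \right)} = 2 + \left(-2\right)^{2} = 2 + 4 = 6$)
$a{\left(f \right)} = \frac{1}{2 f}$
$- (835 - a{\left(G{\left(4 \right)} \right)}) = - (835 - \frac{1}{2 \cdot 6}) = - (835 - \frac{1}{2} \cdot \frac{1}{6}) = - (835 - \frac{1}{12}) = \left(-1\right) \frac{10019}{12} = - \frac{10019}{12}$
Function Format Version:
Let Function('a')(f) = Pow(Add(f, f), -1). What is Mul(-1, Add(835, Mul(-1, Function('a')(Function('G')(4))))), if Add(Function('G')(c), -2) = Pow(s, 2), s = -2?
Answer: Rational(-10019, 12) ≈ -834.92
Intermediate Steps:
Function('G')(c) = 6 (Function('G')(c) = Add(2, Pow(-2, 2)) = Add(2, 4) = 6)
Function('a')(f) = Mul(Rational(1, 2), Pow(f, -1)) (Function('a')(f) = Pow(Mul(2, f), -1) = Mul(Rational(1, 2), Pow(f, -1)))
Mul(-1, Add(835, Mul(-1, Function('a')(Function('G')(4))))) = Mul(-1, Add(835, Mul(-1, Mul(Rational(1, 2), Pow(6, -1))))) = Mul(-1, Add(835, Mul(-1, Mul(Rational(1, 2), Rational(1, 6))))) = Mul(-1, Add(835, Mul(-1, Rational(1, 12)))) = Mul(-1, Add(835, Rational(-1, 12))) = Mul(-1, Rational(10019, 12)) = Rational(-10019, 12)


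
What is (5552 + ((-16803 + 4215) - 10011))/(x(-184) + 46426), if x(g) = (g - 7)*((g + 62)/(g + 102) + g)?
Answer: -698927/3332719 ≈ -0.20972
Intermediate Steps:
x(g) = (-7 + g)*(g + (62 + g)/(102 + g)) (x(g) = (-7 + g)*((62 + g)/(102 + g) + g) = (-7 + g)*(g + (62 + g)/(102 + g)))
(5552 + ((-16803 + 4215) - 10011))/(x(-184) + 46426) = (5552 + ((-16803 + 4215) - 10011))/((-434 + (-184)³ - 659*(-184) + 96*(-184)²)/(102 - 184) + 46426) = (5552 + (-12588 - 10011))/((-434 - 6229504 + 121256 + 96*33856)/(-82) + 46426) = (5552 - 22599)/(-(-434 - 6229504 + 121256 + 3250176)/82 + 46426) = -17047/(-1/82*(-2858506) + 46426) = -17047/(1429253/41 + 46426) = -17047/3332719/41 = -17047*41/3332719 = -698927/3332719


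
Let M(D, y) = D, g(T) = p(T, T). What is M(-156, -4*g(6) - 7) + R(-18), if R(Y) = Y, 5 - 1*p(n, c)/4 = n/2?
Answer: -174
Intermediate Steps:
p(n, c) = 20 - 2*n (p(n, c) = 20 - 4*n/2 = 20 - 2*n)
g(T) = 20 - 2*T
M(-156, -4*g(6) - 7) + R(-18) = -156 - 18 = -174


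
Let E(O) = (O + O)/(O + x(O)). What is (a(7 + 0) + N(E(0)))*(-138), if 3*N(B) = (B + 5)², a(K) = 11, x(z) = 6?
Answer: -2668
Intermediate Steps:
E(O) = 2*O/(6 + O) (E(O) = (O + O)/(O + 6) = (2*O)/(6 + O) = 2*O/(6 + O))
N(B) = (5 + B)²/3 (N(B) = (B + 5)²/3 = (5 + B)²/3)
(a(7 + 0) + N(E(0)))*(-138) = (11 + (5 + 2*0/(6 + 0))²/3)*(-138) = (11 + (5 + 2*0/6)²/3)*(-138) = (11 + (5 + 2*0*(⅙))²/3)*(-138) = (11 + (5 + 0)²/3)*(-138) = (11 + (⅓)*5²)*(-138) = (11 + (⅓)*25)*(-138) = (11 + 25/3)*(-138) = (58/3)*(-138) = -2668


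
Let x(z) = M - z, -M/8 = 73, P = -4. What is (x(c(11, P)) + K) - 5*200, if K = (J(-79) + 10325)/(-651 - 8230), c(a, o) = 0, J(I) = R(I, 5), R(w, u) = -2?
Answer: -14077827/8881 ≈ -1585.2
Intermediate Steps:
M = -584 (M = -8*73 = -584)
J(I) = -2
x(z) = -584 - z
K = -10323/8881 (K = (-2 + 10325)/(-651 - 8230) = 10323/(-8881) = 10323*(-1/8881) = -10323/8881 ≈ -1.1624)
(x(c(11, P)) + K) - 5*200 = ((-584 - 1*0) - 10323/8881) - 5*200 = ((-584 + 0) - 10323/8881) - 1000 = (-584 - 10323/8881) - 1000 = -5196827/8881 - 1000 = -14077827/8881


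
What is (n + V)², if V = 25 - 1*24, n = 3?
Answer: 16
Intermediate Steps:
V = 1 (V = 25 - 24 = 1)
(n + V)² = (3 + 1)² = 4² = 16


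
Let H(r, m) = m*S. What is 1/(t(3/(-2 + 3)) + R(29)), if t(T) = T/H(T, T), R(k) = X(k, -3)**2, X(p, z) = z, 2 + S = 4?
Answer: 2/19 ≈ 0.10526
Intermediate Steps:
S = 2 (S = -2 + 4 = 2)
H(r, m) = 2*m (H(r, m) = m*2 = 2*m)
R(k) = 9 (R(k) = (-3)**2 = 9)
t(T) = 1/2 (t(T) = T/((2*T)) = T*(1/(2*T)) = 1/2)
1/(t(3/(-2 + 3)) + R(29)) = 1/(1/2 + 9) = 1/(19/2) = 2/19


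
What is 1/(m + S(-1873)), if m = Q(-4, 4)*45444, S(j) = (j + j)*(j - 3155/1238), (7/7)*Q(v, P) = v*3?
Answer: 619/4011414985 ≈ 1.5431e-7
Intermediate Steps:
Q(v, P) = 3*v (Q(v, P) = v*3 = 3*v)
S(j) = 2*j*(-3155/1238 + j) (S(j) = (2*j)*(j - 3155*1/1238) = (2*j)*(j - 3155/1238) = (2*j)*(-3155/1238 + j) = 2*j*(-3155/1238 + j))
m = -545328 (m = (3*(-4))*45444 = -12*45444 = -545328)
1/(m + S(-1873)) = 1/(-545328 + (1/619)*(-1873)*(-3155 + 1238*(-1873))) = 1/(-545328 + (1/619)*(-1873)*(-3155 - 2318774)) = 1/(-545328 + (1/619)*(-1873)*(-2321929)) = 1/(-545328 + 4348973017/619) = 1/(4011414985/619) = 619/4011414985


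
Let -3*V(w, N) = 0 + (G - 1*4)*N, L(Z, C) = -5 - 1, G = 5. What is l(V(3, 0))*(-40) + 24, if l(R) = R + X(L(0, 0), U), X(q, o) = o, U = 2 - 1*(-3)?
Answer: -176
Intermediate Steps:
U = 5 (U = 2 + 3 = 5)
L(Z, C) = -6
V(w, N) = -N/3 (V(w, N) = -(0 + (5 - 1*4)*N)/3 = -(0 + (5 - 4)*N)/3 = -(0 + 1*N)/3 = -(0 + N)/3 = -N/3)
l(R) = 5 + R (l(R) = R + 5 = 5 + R)
l(V(3, 0))*(-40) + 24 = (5 - 1/3*0)*(-40) + 24 = (5 + 0)*(-40) + 24 = 5*(-40) + 24 = -200 + 24 = -176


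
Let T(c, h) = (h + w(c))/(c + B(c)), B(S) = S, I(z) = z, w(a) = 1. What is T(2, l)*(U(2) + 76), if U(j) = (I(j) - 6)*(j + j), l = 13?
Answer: 210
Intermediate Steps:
T(c, h) = (1 + h)/(2*c) (T(c, h) = (h + 1)/(c + c) = (1 + h)/((2*c)) = (1 + h)*(1/(2*c)) = (1 + h)/(2*c))
U(j) = 2*j*(-6 + j) (U(j) = (j - 6)*(j + j) = (-6 + j)*(2*j) = 2*j*(-6 + j))
T(2, l)*(U(2) + 76) = ((1/2)*(1 + 13)/2)*(2*2*(-6 + 2) + 76) = ((1/2)*(1/2)*14)*(2*2*(-4) + 76) = 7*(-16 + 76)/2 = (7/2)*60 = 210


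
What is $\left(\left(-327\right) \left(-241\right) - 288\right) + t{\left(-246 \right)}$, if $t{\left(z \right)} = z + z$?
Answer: $78027$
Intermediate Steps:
$t{\left(z \right)} = 2 z$
$\left(\left(-327\right) \left(-241\right) - 288\right) + t{\left(-246 \right)} = \left(\left(-327\right) \left(-241\right) - 288\right) + 2 \left(-246\right) = \left(78807 - 288\right) - 492 = 78519 - 492 = 78027$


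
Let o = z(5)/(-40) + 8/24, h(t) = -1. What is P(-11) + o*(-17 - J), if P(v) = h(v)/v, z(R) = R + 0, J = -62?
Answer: 833/88 ≈ 9.4659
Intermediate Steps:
z(R) = R
P(v) = -1/v
o = 5/24 (o = 5/(-40) + 8/24 = 5*(-1/40) + 8*(1/24) = -⅛ + ⅓ = 5/24 ≈ 0.20833)
P(-11) + o*(-17 - J) = -1/(-11) + 5*(-17 - 1*(-62))/24 = -1*(-1/11) + 5*(-17 + 62)/24 = 1/11 + (5/24)*45 = 1/11 + 75/8 = 833/88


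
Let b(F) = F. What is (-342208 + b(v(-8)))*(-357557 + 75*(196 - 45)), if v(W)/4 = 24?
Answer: 118450121984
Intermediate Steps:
v(W) = 96 (v(W) = 4*24 = 96)
(-342208 + b(v(-8)))*(-357557 + 75*(196 - 45)) = (-342208 + 96)*(-357557 + 75*(196 - 45)) = -342112*(-357557 + 75*151) = -342112*(-357557 + 11325) = -342112*(-346232) = 118450121984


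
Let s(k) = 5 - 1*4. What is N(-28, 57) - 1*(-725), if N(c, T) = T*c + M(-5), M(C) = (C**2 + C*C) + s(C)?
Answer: -820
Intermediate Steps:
s(k) = 1 (s(k) = 5 - 4 = 1)
M(C) = 1 + 2*C**2 (M(C) = (C**2 + C*C) + 1 = (C**2 + C**2) + 1 = 2*C**2 + 1 = 1 + 2*C**2)
N(c, T) = 51 + T*c (N(c, T) = T*c + (1 + 2*(-5)**2) = T*c + (1 + 2*25) = T*c + (1 + 50) = T*c + 51 = 51 + T*c)
N(-28, 57) - 1*(-725) = (51 + 57*(-28)) - 1*(-725) = (51 - 1596) + 725 = -1545 + 725 = -820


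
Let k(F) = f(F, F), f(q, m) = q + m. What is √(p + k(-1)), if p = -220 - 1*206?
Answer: 2*I*√107 ≈ 20.688*I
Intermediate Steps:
f(q, m) = m + q
k(F) = 2*F (k(F) = F + F = 2*F)
p = -426 (p = -220 - 206 = -426)
√(p + k(-1)) = √(-426 + 2*(-1)) = √(-426 - 2) = √(-428) = 2*I*√107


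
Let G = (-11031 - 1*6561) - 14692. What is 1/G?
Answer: -1/32284 ≈ -3.0975e-5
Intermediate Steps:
G = -32284 (G = (-11031 - 6561) - 14692 = -17592 - 14692 = -32284)
1/G = 1/(-32284) = -1/32284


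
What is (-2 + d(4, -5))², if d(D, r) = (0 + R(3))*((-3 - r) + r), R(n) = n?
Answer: 121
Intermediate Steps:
d(D, r) = -9 (d(D, r) = (0 + 3)*((-3 - r) + r) = 3*(-3) = -9)
(-2 + d(4, -5))² = (-2 - 9)² = (-11)² = 121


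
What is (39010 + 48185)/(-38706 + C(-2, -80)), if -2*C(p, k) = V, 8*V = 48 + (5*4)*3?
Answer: -116260/51617 ≈ -2.2524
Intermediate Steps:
V = 27/2 (V = (48 + (5*4)*3)/8 = (48 + 20*3)/8 = (48 + 60)/8 = (1/8)*108 = 27/2 ≈ 13.500)
C(p, k) = -27/4 (C(p, k) = -1/2*27/2 = -27/4)
(39010 + 48185)/(-38706 + C(-2, -80)) = (39010 + 48185)/(-38706 - 27/4) = 87195/(-154851/4) = 87195*(-4/154851) = -116260/51617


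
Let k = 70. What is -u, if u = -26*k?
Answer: 1820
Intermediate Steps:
u = -1820 (u = -26*70 = -1820)
-u = -1*(-1820) = 1820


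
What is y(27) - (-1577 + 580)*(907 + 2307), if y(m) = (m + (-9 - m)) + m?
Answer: 3204376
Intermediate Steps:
y(m) = -9 + m
y(27) - (-1577 + 580)*(907 + 2307) = (-9 + 27) - (-1577 + 580)*(907 + 2307) = 18 - (-997)*3214 = 18 - 1*(-3204358) = 18 + 3204358 = 3204376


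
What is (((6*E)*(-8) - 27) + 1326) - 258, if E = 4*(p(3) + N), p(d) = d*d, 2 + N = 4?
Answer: -1071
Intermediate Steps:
N = 2 (N = -2 + 4 = 2)
p(d) = d²
E = 44 (E = 4*(3² + 2) = 4*(9 + 2) = 4*11 = 44)
(((6*E)*(-8) - 27) + 1326) - 258 = (((6*44)*(-8) - 27) + 1326) - 258 = ((264*(-8) - 27) + 1326) - 258 = ((-2112 - 27) + 1326) - 258 = (-2139 + 1326) - 258 = -813 - 258 = -1071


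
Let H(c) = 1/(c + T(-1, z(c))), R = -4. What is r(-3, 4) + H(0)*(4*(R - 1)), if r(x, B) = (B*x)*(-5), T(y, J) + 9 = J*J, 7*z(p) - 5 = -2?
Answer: 6725/108 ≈ 62.268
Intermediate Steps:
z(p) = 3/7 (z(p) = 5/7 + (⅐)*(-2) = 5/7 - 2/7 = 3/7)
T(y, J) = -9 + J² (T(y, J) = -9 + J*J = -9 + J²)
H(c) = 1/(-432/49 + c) (H(c) = 1/(c + (-9 + (3/7)²)) = 1/(c + (-9 + 9/49)) = 1/(c - 432/49) = 1/(-432/49 + c))
r(x, B) = -5*B*x
r(-3, 4) + H(0)*(4*(R - 1)) = -5*4*(-3) + (49/(-432 + 49*0))*(4*(-4 - 1)) = 60 + (49/(-432 + 0))*(4*(-5)) = 60 + (49/(-432))*(-20) = 60 + (49*(-1/432))*(-20) = 60 - 49/432*(-20) = 60 + 245/108 = 6725/108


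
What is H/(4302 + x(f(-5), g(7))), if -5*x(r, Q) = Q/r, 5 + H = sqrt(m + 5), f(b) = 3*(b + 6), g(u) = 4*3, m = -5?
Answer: -25/21506 ≈ -0.0011625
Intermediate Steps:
g(u) = 12
f(b) = 18 + 3*b (f(b) = 3*(6 + b) = 18 + 3*b)
H = -5 (H = -5 + sqrt(-5 + 5) = -5 + sqrt(0) = -5 + 0 = -5)
x(r, Q) = -Q/(5*r)
H/(4302 + x(f(-5), g(7))) = -5/(4302 - 1/5*12/(18 + 3*(-5))) = -5/(4302 - 1/5*12/(18 - 15)) = -5/(4302 - 1/5*12/3) = -5/(4302 - 1/5*12*1/3) = -5/(4302 - 4/5) = -5/(21506/5) = (5/21506)*(-5) = -25/21506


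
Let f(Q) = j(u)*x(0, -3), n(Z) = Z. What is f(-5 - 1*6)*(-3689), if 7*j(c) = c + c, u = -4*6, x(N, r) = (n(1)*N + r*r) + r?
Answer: 151776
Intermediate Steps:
x(N, r) = N + r + r² (x(N, r) = (1*N + r*r) + r = (N + r²) + r = N + r + r²)
u = -24
j(c) = 2*c/7 (j(c) = (c + c)/7 = (2*c)/7 = 2*c/7)
f(Q) = -288/7 (f(Q) = ((2/7)*(-24))*(0 - 3 + (-3)²) = -48*(0 - 3 + 9)/7 = -48/7*6 = -288/7)
f(-5 - 1*6)*(-3689) = -288/7*(-3689) = 151776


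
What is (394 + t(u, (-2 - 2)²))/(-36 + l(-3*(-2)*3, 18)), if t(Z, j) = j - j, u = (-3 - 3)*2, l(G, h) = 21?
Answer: -394/15 ≈ -26.267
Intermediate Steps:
u = -12 (u = -6*2 = -12)
t(Z, j) = 0
(394 + t(u, (-2 - 2)²))/(-36 + l(-3*(-2)*3, 18)) = (394 + 0)/(-36 + 21) = 394/(-15) = 394*(-1/15) = -394/15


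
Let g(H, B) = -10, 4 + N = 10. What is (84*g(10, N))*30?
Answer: -25200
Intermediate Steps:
N = 6 (N = -4 + 10 = 6)
(84*g(10, N))*30 = (84*(-10))*30 = -840*30 = -25200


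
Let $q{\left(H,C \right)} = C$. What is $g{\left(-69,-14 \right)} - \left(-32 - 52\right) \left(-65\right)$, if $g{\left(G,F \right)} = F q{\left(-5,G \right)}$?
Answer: $-4494$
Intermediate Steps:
$g{\left(G,F \right)} = F G$
$g{\left(-69,-14 \right)} - \left(-32 - 52\right) \left(-65\right) = \left(-14\right) \left(-69\right) - \left(-32 - 52\right) \left(-65\right) = 966 - \left(-84\right) \left(-65\right) = 966 - 5460 = -4494$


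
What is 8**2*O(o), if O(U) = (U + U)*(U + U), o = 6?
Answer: 9216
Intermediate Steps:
O(U) = 4*U**2 (O(U) = (2*U)*(2*U) = 4*U**2)
8**2*O(o) = 8**2*(4*6**2) = 64*(4*36) = 64*144 = 9216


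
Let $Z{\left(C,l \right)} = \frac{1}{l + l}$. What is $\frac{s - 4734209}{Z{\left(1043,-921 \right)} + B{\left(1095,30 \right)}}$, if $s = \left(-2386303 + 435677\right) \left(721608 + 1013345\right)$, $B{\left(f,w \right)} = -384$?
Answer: $\frac{6233786961537654}{707329} \approx 8.8131 \cdot 10^{9}$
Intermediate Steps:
$Z{\left(C,l \right)} = \frac{1}{2 l}$
$s = -3384244430578$ ($s = \left(-1950626\right) 1734953 = -3384244430578$)
$\frac{s - 4734209}{Z{\left(1043,-921 \right)} + B{\left(1095,30 \right)}} = \frac{-3384244430578 - 4734209}{\frac{1}{2 \left(-921\right)} - 384} = - \frac{3384249164787}{\frac{1}{2} \left(- \frac{1}{921}\right) - 384} = - \frac{3384249164787}{- \frac{1}{1842} - 384} = - \frac{3384249164787}{- \frac{707329}{1842}} = \left(-3384249164787\right) \left(- \frac{1842}{707329}\right) = \frac{6233786961537654}{707329}$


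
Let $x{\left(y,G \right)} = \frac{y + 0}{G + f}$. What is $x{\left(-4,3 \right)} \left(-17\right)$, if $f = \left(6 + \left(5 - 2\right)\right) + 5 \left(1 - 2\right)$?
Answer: $\frac{68}{7} \approx 9.7143$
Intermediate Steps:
$f = 4$ ($f = \left(6 + 3\right) + 5 \left(-1\right) = 9 - 5 = 4$)
$x{\left(y,G \right)} = \frac{y}{4 + G}$ ($x{\left(y,G \right)} = \frac{y + 0}{G + 4} = \frac{y}{4 + G}$)
$x{\left(-4,3 \right)} \left(-17\right) = - \frac{4}{4 + 3} \left(-17\right) = - \frac{4}{7} \left(-17\right) = \left(-4\right) \frac{1}{7} \left(-17\right) = \left(- \frac{4}{7}\right) \left(-17\right) = \frac{68}{7}$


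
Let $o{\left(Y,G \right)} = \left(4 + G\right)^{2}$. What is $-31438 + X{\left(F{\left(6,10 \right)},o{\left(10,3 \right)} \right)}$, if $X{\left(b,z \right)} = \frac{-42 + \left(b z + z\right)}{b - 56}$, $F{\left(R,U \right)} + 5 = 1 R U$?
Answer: $-34140$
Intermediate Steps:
$F{\left(R,U \right)} = -5 + R U$ ($F{\left(R,U \right)} = -5 + 1 R U = -5 + R U$)
$X{\left(b,z \right)} = \frac{-42 + z + b z}{-56 + b}$ ($X{\left(b,z \right)} = \frac{-42 + \left(z + b z\right)}{-56 + b} = \frac{-42 + z + b z}{-56 + b}$)
$-31438 + X{\left(F{\left(6,10 \right)},o{\left(10,3 \right)} \right)} = -31438 + \frac{-42 + \left(4 + 3\right)^{2} + \left(-5 + 6 \cdot 10\right) \left(4 + 3\right)^{2}}{-56 + \left(-5 + 6 \cdot 10\right)} = -31438 + \frac{-42 + 7^{2} + \left(-5 + 60\right) 7^{2}}{-56 + \left(-5 + 60\right)} = -31438 + \frac{-42 + 49 + 55 \cdot 49}{-56 + 55} = -31438 + \frac{-42 + 49 + 2695}{-1} = -31438 - 2702 = -34140$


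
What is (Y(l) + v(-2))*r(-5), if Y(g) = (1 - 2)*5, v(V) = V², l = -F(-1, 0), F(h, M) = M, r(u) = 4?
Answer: -4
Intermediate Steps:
l = 0 (l = -1*0 = 0)
Y(g) = -5 (Y(g) = -1*5 = -5)
(Y(l) + v(-2))*r(-5) = (-5 + (-2)²)*4 = (-5 + 4)*4 = -1*4 = -4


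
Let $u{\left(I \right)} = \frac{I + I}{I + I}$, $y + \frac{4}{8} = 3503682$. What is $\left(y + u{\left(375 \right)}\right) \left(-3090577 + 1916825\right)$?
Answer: $-4112454341740$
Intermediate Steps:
$y = \frac{7007363}{2}$ ($y = - \frac{1}{2} + 3503682 = \frac{7007363}{2} \approx 3.5037 \cdot 10^{6}$)
$u{\left(I \right)} = 1$ ($u{\left(I \right)} = \frac{2 I}{2 I} = 2 I \frac{1}{2 I} = 1$)
$\left(y + u{\left(375 \right)}\right) \left(-3090577 + 1916825\right) = \left(\frac{7007363}{2} + 1\right) \left(-3090577 + 1916825\right) = \frac{7007365}{2} \left(-1173752\right) = -4112454341740$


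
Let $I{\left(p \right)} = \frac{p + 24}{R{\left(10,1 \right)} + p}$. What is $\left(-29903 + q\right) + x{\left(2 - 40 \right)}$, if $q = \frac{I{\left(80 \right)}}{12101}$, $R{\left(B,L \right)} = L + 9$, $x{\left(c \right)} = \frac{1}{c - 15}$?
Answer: $- \frac{863027585944}{28860885} \approx -29903.0$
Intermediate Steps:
$x{\left(c \right)} = \frac{1}{-15 + c}$
$R{\left(B,L \right)} = 9 + L$
$I{\left(p \right)} = \frac{24 + p}{10 + p}$ ($I{\left(p \right)} = \frac{p + 24}{\left(9 + 1\right) + p} = \frac{24 + p}{10 + p}$)
$q = \frac{52}{544545}$ ($q = \frac{\frac{1}{10 + 80} \left(24 + 80\right)}{12101} = \frac{1}{90} \cdot 104 \cdot \frac{1}{12101} = \frac{52}{45} \cdot \frac{1}{12101} = \frac{52}{544545} \approx 9.5493 \cdot 10^{-5}$)
$\left(-29903 + q\right) + x{\left(2 - 40 \right)} = \left(-29903 + \frac{52}{544545}\right) + \frac{1}{-15 + \left(2 - 40\right)} = - \frac{16283529083}{544545} + \frac{1}{-15 + \left(2 - 40\right)} = - \frac{16283529083}{544545} + \frac{1}{-15 - 38} = - \frac{16283529083}{544545} + \frac{1}{-53} = - \frac{16283529083}{544545} - \frac{1}{53} = - \frac{863027585944}{28860885}$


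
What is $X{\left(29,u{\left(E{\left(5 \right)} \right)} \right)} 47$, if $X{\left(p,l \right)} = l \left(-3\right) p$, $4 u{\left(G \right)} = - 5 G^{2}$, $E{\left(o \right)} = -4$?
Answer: $81780$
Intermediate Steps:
$u{\left(G \right)} = - \frac{5 G^{2}}{4}$ ($u{\left(G \right)} = \frac{\left(-5\right) G^{2}}{4} = - \frac{5 G^{2}}{4}$)
$X{\left(p,l \right)} = - 3 l p$
$X{\left(29,u{\left(E{\left(5 \right)} \right)} \right)} 47 = \left(-3\right) \left(- \frac{5 \left(-4\right)^{2}}{4}\right) 29 \cdot 47 = \left(-3\right) \left(\left(- \frac{5}{4}\right) 16\right) 29 \cdot 47 = \left(-3\right) \left(-20\right) 29 \cdot 47 = 1740 \cdot 47 = 81780$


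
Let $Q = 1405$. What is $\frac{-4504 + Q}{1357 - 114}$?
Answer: $- \frac{3099}{1243} \approx -2.4932$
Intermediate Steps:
$\frac{-4504 + Q}{1357 - 114} = \frac{-4504 + 1405}{1357 - 114} = - \frac{3099}{1243}$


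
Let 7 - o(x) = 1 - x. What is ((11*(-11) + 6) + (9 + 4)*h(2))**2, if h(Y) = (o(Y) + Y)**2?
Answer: 1404225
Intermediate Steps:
o(x) = 6 + x (o(x) = 7 - (1 - x) = 7 + (-1 + x) = 6 + x)
h(Y) = (6 + 2*Y)**2 (h(Y) = ((6 + Y) + Y)**2 = (6 + 2*Y)**2)
((11*(-11) + 6) + (9 + 4)*h(2))**2 = ((11*(-11) + 6) + (9 + 4)*(4*(3 + 2)**2))**2 = ((-121 + 6) + 13*(4*5**2))**2 = (-115 + 13*(4*25))**2 = (-115 + 13*100)**2 = (-115 + 1300)**2 = 1185**2 = 1404225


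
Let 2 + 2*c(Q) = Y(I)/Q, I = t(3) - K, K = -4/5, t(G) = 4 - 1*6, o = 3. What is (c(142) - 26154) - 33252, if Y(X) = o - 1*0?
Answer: -16871585/284 ≈ -59407.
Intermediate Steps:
t(G) = -2 (t(G) = 4 - 6 = -2)
K = -⅘ (K = -4*⅕ = -⅘ ≈ -0.80000)
I = -6/5 (I = -2 - 1*(-⅘) = -2 + ⅘ = -6/5 ≈ -1.2000)
Y(X) = 3 (Y(X) = 3 - 1*0 = 3 + 0 = 3)
c(Q) = -1 + 3/(2*Q) (c(Q) = -1 + (3/Q)/2 = -1 + 3/(2*Q))
(c(142) - 26154) - 33252 = ((3/2 - 1*142)/142 - 26154) - 33252 = ((3/2 - 142)/142 - 26154) - 33252 = ((1/142)*(-281/2) - 26154) - 33252 = (-281/284 - 26154) - 33252 = -7428017/284 - 33252 = -16871585/284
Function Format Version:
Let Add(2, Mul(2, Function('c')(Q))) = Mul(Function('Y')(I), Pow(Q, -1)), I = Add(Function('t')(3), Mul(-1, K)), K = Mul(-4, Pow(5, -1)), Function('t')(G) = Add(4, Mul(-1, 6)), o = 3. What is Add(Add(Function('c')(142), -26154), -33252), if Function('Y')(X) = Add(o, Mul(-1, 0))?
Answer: Rational(-16871585, 284) ≈ -59407.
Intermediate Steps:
Function('t')(G) = -2 (Function('t')(G) = Add(4, -6) = -2)
K = Rational(-4, 5) (K = Mul(-4, Rational(1, 5)) = Rational(-4, 5) ≈ -0.80000)
I = Rational(-6, 5) (I = Add(-2, Mul(-1, Rational(-4, 5))) = Add(-2, Rational(4, 5)) = Rational(-6, 5) ≈ -1.2000)
Function('Y')(X) = 3 (Function('Y')(X) = Add(3, Mul(-1, 0)) = Add(3, 0) = 3)
Function('c')(Q) = Add(-1, Mul(Rational(3, 2), Pow(Q, -1))) (Function('c')(Q) = Add(-1, Mul(Rational(1, 2), Mul(3, Pow(Q, -1)))) = Add(-1, Mul(Rational(3, 2), Pow(Q, -1))))
Add(Add(Function('c')(142), -26154), -33252) = Add(Add(Mul(Pow(142, -1), Add(Rational(3, 2), Mul(-1, 142))), -26154), -33252) = Add(Add(Mul(Rational(1, 142), Add(Rational(3, 2), -142)), -26154), -33252) = Add(Add(Mul(Rational(1, 142), Rational(-281, 2)), -26154), -33252) = Add(Add(Rational(-281, 284), -26154), -33252) = Add(Rational(-7428017, 284), -33252) = Rational(-16871585, 284)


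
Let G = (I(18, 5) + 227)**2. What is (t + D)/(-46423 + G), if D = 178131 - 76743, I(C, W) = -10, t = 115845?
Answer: 24137/74 ≈ 326.18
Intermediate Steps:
D = 101388
G = 47089 (G = (-10 + 227)**2 = 217**2 = 47089)
(t + D)/(-46423 + G) = (115845 + 101388)/(-46423 + 47089) = 217233/666 = 217233*(1/666) = 24137/74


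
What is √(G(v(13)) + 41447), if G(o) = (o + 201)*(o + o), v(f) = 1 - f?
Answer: √36911 ≈ 192.12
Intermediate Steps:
G(o) = 2*o*(201 + o) (G(o) = (201 + o)*(2*o) = 2*o*(201 + o))
√(G(v(13)) + 41447) = √(2*(1 - 1*13)*(201 + (1 - 1*13)) + 41447) = √(2*(1 - 13)*(201 + (1 - 13)) + 41447) = √(2*(-12)*(201 - 12) + 41447) = √(2*(-12)*189 + 41447) = √(-4536 + 41447) = √36911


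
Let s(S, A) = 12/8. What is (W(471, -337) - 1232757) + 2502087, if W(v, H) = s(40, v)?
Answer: 2538663/2 ≈ 1.2693e+6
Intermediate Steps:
s(S, A) = 3/2 (s(S, A) = 12*(⅛) = 3/2)
W(v, H) = 3/2
(W(471, -337) - 1232757) + 2502087 = (3/2 - 1232757) + 2502087 = -2465511/2 + 2502087 = 2538663/2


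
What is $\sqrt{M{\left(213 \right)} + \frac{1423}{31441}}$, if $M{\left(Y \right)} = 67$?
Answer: $\frac{\sqrt{66276684770}}{31441} \approx 8.1881$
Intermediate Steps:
$\sqrt{M{\left(213 \right)} + \frac{1423}{31441}} = \sqrt{67 + \frac{1423}{31441}} = \sqrt{\frac{2107970}{31441}} = \frac{\sqrt{66276684770}}{31441}$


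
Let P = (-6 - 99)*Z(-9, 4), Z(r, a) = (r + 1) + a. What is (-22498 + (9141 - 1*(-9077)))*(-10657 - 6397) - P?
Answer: 72990700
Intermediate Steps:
Z(r, a) = 1 + a + r (Z(r, a) = (1 + r) + a = 1 + a + r)
P = 420 (P = (-6 - 99)*(1 + 4 - 9) = -105*(-4) = 420)
(-22498 + (9141 - 1*(-9077)))*(-10657 - 6397) - P = (-22498 + (9141 - 1*(-9077)))*(-10657 - 6397) - 1*420 = (-22498 + (9141 + 9077))*(-17054) - 420 = (-22498 + 18218)*(-17054) - 420 = -4280*(-17054) - 420 = 72991120 - 420 = 72990700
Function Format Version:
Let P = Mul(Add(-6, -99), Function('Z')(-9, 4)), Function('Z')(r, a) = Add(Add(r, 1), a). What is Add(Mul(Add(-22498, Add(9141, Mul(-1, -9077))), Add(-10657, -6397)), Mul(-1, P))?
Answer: 72990700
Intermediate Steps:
Function('Z')(r, a) = Add(1, a, r) (Function('Z')(r, a) = Add(Add(1, r), a) = Add(1, a, r))
P = 420 (P = Mul(Add(-6, -99), Add(1, 4, -9)) = Mul(-105, -4) = 420)
Add(Mul(Add(-22498, Add(9141, Mul(-1, -9077))), Add(-10657, -6397)), Mul(-1, P)) = Add(Mul(Add(-22498, Add(9141, Mul(-1, -9077))), Add(-10657, -6397)), Mul(-1, 420)) = Add(Mul(Add(-22498, Add(9141, 9077)), -17054), -420) = Add(Mul(Add(-22498, 18218), -17054), -420) = Add(Mul(-4280, -17054), -420) = Add(72991120, -420) = 72990700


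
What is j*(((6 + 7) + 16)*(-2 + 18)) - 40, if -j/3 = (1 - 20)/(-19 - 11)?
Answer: -4608/5 ≈ -921.60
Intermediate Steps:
j = -19/10 (j = -3*(1 - 20)/(-19 - 11) = -(-57)/(-30) = -(-57)*(-1)/30 = -3*19/30 = -19/10 ≈ -1.9000)
j*(((6 + 7) + 16)*(-2 + 18)) - 40 = -19*((6 + 7) + 16)*(-2 + 18)/10 - 40 = -19*(13 + 16)*16/10 - 40 = -551*16/10 - 40 = -19/10*464 - 40 = -4408/5 - 40 = -4608/5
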